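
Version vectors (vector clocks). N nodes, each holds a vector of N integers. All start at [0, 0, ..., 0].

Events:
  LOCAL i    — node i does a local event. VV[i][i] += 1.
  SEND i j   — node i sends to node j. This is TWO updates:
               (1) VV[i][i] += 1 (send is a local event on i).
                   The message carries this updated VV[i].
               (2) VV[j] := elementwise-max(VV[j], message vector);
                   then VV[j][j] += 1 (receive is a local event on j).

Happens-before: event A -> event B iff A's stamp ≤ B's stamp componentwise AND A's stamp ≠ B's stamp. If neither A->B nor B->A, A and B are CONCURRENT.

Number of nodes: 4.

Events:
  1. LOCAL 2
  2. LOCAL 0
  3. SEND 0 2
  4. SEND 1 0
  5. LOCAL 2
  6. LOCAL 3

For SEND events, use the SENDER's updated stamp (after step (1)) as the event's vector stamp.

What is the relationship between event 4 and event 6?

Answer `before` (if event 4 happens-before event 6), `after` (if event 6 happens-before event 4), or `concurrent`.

Answer: concurrent

Derivation:
Initial: VV[0]=[0, 0, 0, 0]
Initial: VV[1]=[0, 0, 0, 0]
Initial: VV[2]=[0, 0, 0, 0]
Initial: VV[3]=[0, 0, 0, 0]
Event 1: LOCAL 2: VV[2][2]++ -> VV[2]=[0, 0, 1, 0]
Event 2: LOCAL 0: VV[0][0]++ -> VV[0]=[1, 0, 0, 0]
Event 3: SEND 0->2: VV[0][0]++ -> VV[0]=[2, 0, 0, 0], msg_vec=[2, 0, 0, 0]; VV[2]=max(VV[2],msg_vec) then VV[2][2]++ -> VV[2]=[2, 0, 2, 0]
Event 4: SEND 1->0: VV[1][1]++ -> VV[1]=[0, 1, 0, 0], msg_vec=[0, 1, 0, 0]; VV[0]=max(VV[0],msg_vec) then VV[0][0]++ -> VV[0]=[3, 1, 0, 0]
Event 5: LOCAL 2: VV[2][2]++ -> VV[2]=[2, 0, 3, 0]
Event 6: LOCAL 3: VV[3][3]++ -> VV[3]=[0, 0, 0, 1]
Event 4 stamp: [0, 1, 0, 0]
Event 6 stamp: [0, 0, 0, 1]
[0, 1, 0, 0] <= [0, 0, 0, 1]? False
[0, 0, 0, 1] <= [0, 1, 0, 0]? False
Relation: concurrent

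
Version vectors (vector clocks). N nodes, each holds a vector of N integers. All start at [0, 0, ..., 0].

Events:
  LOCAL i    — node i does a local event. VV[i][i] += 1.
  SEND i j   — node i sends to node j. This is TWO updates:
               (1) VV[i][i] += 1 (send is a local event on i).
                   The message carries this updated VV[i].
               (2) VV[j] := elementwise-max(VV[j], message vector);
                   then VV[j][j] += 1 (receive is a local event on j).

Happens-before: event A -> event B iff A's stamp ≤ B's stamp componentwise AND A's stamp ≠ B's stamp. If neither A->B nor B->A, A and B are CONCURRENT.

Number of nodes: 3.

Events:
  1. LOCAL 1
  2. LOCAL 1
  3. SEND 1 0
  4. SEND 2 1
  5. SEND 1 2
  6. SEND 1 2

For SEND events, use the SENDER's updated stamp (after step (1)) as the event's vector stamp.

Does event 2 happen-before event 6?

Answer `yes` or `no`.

Initial: VV[0]=[0, 0, 0]
Initial: VV[1]=[0, 0, 0]
Initial: VV[2]=[0, 0, 0]
Event 1: LOCAL 1: VV[1][1]++ -> VV[1]=[0, 1, 0]
Event 2: LOCAL 1: VV[1][1]++ -> VV[1]=[0, 2, 0]
Event 3: SEND 1->0: VV[1][1]++ -> VV[1]=[0, 3, 0], msg_vec=[0, 3, 0]; VV[0]=max(VV[0],msg_vec) then VV[0][0]++ -> VV[0]=[1, 3, 0]
Event 4: SEND 2->1: VV[2][2]++ -> VV[2]=[0, 0, 1], msg_vec=[0, 0, 1]; VV[1]=max(VV[1],msg_vec) then VV[1][1]++ -> VV[1]=[0, 4, 1]
Event 5: SEND 1->2: VV[1][1]++ -> VV[1]=[0, 5, 1], msg_vec=[0, 5, 1]; VV[2]=max(VV[2],msg_vec) then VV[2][2]++ -> VV[2]=[0, 5, 2]
Event 6: SEND 1->2: VV[1][1]++ -> VV[1]=[0, 6, 1], msg_vec=[0, 6, 1]; VV[2]=max(VV[2],msg_vec) then VV[2][2]++ -> VV[2]=[0, 6, 3]
Event 2 stamp: [0, 2, 0]
Event 6 stamp: [0, 6, 1]
[0, 2, 0] <= [0, 6, 1]? True. Equal? False. Happens-before: True

Answer: yes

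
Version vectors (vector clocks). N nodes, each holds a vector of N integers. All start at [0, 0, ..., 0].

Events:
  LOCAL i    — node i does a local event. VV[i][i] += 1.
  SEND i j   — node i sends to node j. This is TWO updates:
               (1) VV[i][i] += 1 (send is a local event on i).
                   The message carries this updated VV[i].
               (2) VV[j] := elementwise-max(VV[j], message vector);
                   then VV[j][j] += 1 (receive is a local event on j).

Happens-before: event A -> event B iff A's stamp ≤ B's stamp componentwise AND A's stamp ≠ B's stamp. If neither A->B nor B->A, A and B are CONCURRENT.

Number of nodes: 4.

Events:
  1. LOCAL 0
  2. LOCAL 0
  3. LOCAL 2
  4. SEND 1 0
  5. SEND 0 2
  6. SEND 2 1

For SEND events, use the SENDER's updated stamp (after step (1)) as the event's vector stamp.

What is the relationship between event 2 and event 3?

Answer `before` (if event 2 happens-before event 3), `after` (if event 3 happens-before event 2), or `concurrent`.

Answer: concurrent

Derivation:
Initial: VV[0]=[0, 0, 0, 0]
Initial: VV[1]=[0, 0, 0, 0]
Initial: VV[2]=[0, 0, 0, 0]
Initial: VV[3]=[0, 0, 0, 0]
Event 1: LOCAL 0: VV[0][0]++ -> VV[0]=[1, 0, 0, 0]
Event 2: LOCAL 0: VV[0][0]++ -> VV[0]=[2, 0, 0, 0]
Event 3: LOCAL 2: VV[2][2]++ -> VV[2]=[0, 0, 1, 0]
Event 4: SEND 1->0: VV[1][1]++ -> VV[1]=[0, 1, 0, 0], msg_vec=[0, 1, 0, 0]; VV[0]=max(VV[0],msg_vec) then VV[0][0]++ -> VV[0]=[3, 1, 0, 0]
Event 5: SEND 0->2: VV[0][0]++ -> VV[0]=[4, 1, 0, 0], msg_vec=[4, 1, 0, 0]; VV[2]=max(VV[2],msg_vec) then VV[2][2]++ -> VV[2]=[4, 1, 2, 0]
Event 6: SEND 2->1: VV[2][2]++ -> VV[2]=[4, 1, 3, 0], msg_vec=[4, 1, 3, 0]; VV[1]=max(VV[1],msg_vec) then VV[1][1]++ -> VV[1]=[4, 2, 3, 0]
Event 2 stamp: [2, 0, 0, 0]
Event 3 stamp: [0, 0, 1, 0]
[2, 0, 0, 0] <= [0, 0, 1, 0]? False
[0, 0, 1, 0] <= [2, 0, 0, 0]? False
Relation: concurrent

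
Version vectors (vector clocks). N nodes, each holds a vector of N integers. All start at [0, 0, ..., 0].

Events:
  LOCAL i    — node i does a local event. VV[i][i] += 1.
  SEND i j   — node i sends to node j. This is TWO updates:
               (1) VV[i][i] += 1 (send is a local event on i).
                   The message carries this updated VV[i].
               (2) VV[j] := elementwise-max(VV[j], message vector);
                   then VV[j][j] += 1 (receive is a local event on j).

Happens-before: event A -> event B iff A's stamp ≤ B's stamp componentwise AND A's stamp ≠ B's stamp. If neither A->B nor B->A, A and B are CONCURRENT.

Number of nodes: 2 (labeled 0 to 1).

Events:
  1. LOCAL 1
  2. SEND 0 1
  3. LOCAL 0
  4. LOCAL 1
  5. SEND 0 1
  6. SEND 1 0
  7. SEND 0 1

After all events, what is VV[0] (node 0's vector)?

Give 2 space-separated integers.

Initial: VV[0]=[0, 0]
Initial: VV[1]=[0, 0]
Event 1: LOCAL 1: VV[1][1]++ -> VV[1]=[0, 1]
Event 2: SEND 0->1: VV[0][0]++ -> VV[0]=[1, 0], msg_vec=[1, 0]; VV[1]=max(VV[1],msg_vec) then VV[1][1]++ -> VV[1]=[1, 2]
Event 3: LOCAL 0: VV[0][0]++ -> VV[0]=[2, 0]
Event 4: LOCAL 1: VV[1][1]++ -> VV[1]=[1, 3]
Event 5: SEND 0->1: VV[0][0]++ -> VV[0]=[3, 0], msg_vec=[3, 0]; VV[1]=max(VV[1],msg_vec) then VV[1][1]++ -> VV[1]=[3, 4]
Event 6: SEND 1->0: VV[1][1]++ -> VV[1]=[3, 5], msg_vec=[3, 5]; VV[0]=max(VV[0],msg_vec) then VV[0][0]++ -> VV[0]=[4, 5]
Event 7: SEND 0->1: VV[0][0]++ -> VV[0]=[5, 5], msg_vec=[5, 5]; VV[1]=max(VV[1],msg_vec) then VV[1][1]++ -> VV[1]=[5, 6]
Final vectors: VV[0]=[5, 5]; VV[1]=[5, 6]

Answer: 5 5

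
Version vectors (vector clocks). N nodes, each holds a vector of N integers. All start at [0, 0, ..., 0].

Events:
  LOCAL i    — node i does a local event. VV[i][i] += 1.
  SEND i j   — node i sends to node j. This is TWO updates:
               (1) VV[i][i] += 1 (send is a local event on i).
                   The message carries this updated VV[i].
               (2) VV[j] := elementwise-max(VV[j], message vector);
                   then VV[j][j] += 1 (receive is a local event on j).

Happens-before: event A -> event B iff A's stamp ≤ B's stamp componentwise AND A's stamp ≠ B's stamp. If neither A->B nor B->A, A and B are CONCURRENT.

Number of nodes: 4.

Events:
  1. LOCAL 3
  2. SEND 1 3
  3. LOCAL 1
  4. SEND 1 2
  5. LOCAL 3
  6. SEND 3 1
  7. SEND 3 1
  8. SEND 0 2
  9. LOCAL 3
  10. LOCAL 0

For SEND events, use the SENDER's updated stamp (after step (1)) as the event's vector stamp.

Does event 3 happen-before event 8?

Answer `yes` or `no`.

Initial: VV[0]=[0, 0, 0, 0]
Initial: VV[1]=[0, 0, 0, 0]
Initial: VV[2]=[0, 0, 0, 0]
Initial: VV[3]=[0, 0, 0, 0]
Event 1: LOCAL 3: VV[3][3]++ -> VV[3]=[0, 0, 0, 1]
Event 2: SEND 1->3: VV[1][1]++ -> VV[1]=[0, 1, 0, 0], msg_vec=[0, 1, 0, 0]; VV[3]=max(VV[3],msg_vec) then VV[3][3]++ -> VV[3]=[0, 1, 0, 2]
Event 3: LOCAL 1: VV[1][1]++ -> VV[1]=[0, 2, 0, 0]
Event 4: SEND 1->2: VV[1][1]++ -> VV[1]=[0, 3, 0, 0], msg_vec=[0, 3, 0, 0]; VV[2]=max(VV[2],msg_vec) then VV[2][2]++ -> VV[2]=[0, 3, 1, 0]
Event 5: LOCAL 3: VV[3][3]++ -> VV[3]=[0, 1, 0, 3]
Event 6: SEND 3->1: VV[3][3]++ -> VV[3]=[0, 1, 0, 4], msg_vec=[0, 1, 0, 4]; VV[1]=max(VV[1],msg_vec) then VV[1][1]++ -> VV[1]=[0, 4, 0, 4]
Event 7: SEND 3->1: VV[3][3]++ -> VV[3]=[0, 1, 0, 5], msg_vec=[0, 1, 0, 5]; VV[1]=max(VV[1],msg_vec) then VV[1][1]++ -> VV[1]=[0, 5, 0, 5]
Event 8: SEND 0->2: VV[0][0]++ -> VV[0]=[1, 0, 0, 0], msg_vec=[1, 0, 0, 0]; VV[2]=max(VV[2],msg_vec) then VV[2][2]++ -> VV[2]=[1, 3, 2, 0]
Event 9: LOCAL 3: VV[3][3]++ -> VV[3]=[0, 1, 0, 6]
Event 10: LOCAL 0: VV[0][0]++ -> VV[0]=[2, 0, 0, 0]
Event 3 stamp: [0, 2, 0, 0]
Event 8 stamp: [1, 0, 0, 0]
[0, 2, 0, 0] <= [1, 0, 0, 0]? False. Equal? False. Happens-before: False

Answer: no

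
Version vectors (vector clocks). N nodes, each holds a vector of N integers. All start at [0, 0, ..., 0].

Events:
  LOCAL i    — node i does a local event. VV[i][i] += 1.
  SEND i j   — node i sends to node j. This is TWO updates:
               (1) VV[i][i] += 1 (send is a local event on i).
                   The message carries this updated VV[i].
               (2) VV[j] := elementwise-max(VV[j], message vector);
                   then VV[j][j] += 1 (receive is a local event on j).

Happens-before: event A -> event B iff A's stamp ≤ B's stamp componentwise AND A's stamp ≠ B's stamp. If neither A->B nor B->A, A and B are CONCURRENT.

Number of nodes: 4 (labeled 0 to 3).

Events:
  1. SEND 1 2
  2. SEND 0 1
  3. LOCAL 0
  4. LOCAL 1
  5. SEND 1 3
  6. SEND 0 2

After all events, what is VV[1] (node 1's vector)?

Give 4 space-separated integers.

Initial: VV[0]=[0, 0, 0, 0]
Initial: VV[1]=[0, 0, 0, 0]
Initial: VV[2]=[0, 0, 0, 0]
Initial: VV[3]=[0, 0, 0, 0]
Event 1: SEND 1->2: VV[1][1]++ -> VV[1]=[0, 1, 0, 0], msg_vec=[0, 1, 0, 0]; VV[2]=max(VV[2],msg_vec) then VV[2][2]++ -> VV[2]=[0, 1, 1, 0]
Event 2: SEND 0->1: VV[0][0]++ -> VV[0]=[1, 0, 0, 0], msg_vec=[1, 0, 0, 0]; VV[1]=max(VV[1],msg_vec) then VV[1][1]++ -> VV[1]=[1, 2, 0, 0]
Event 3: LOCAL 0: VV[0][0]++ -> VV[0]=[2, 0, 0, 0]
Event 4: LOCAL 1: VV[1][1]++ -> VV[1]=[1, 3, 0, 0]
Event 5: SEND 1->3: VV[1][1]++ -> VV[1]=[1, 4, 0, 0], msg_vec=[1, 4, 0, 0]; VV[3]=max(VV[3],msg_vec) then VV[3][3]++ -> VV[3]=[1, 4, 0, 1]
Event 6: SEND 0->2: VV[0][0]++ -> VV[0]=[3, 0, 0, 0], msg_vec=[3, 0, 0, 0]; VV[2]=max(VV[2],msg_vec) then VV[2][2]++ -> VV[2]=[3, 1, 2, 0]
Final vectors: VV[0]=[3, 0, 0, 0]; VV[1]=[1, 4, 0, 0]; VV[2]=[3, 1, 2, 0]; VV[3]=[1, 4, 0, 1]

Answer: 1 4 0 0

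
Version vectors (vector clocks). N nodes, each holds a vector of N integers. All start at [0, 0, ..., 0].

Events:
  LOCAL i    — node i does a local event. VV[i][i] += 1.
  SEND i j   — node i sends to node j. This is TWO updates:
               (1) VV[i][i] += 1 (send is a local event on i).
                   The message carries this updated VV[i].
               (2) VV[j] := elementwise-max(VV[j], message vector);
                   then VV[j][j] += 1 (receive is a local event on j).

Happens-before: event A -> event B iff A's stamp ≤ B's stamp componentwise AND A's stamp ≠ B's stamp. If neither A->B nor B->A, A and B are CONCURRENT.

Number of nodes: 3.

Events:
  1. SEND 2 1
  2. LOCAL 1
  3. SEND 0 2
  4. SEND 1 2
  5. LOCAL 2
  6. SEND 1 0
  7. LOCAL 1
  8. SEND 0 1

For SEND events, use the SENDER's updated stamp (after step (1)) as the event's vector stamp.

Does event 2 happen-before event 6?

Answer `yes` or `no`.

Answer: yes

Derivation:
Initial: VV[0]=[0, 0, 0]
Initial: VV[1]=[0, 0, 0]
Initial: VV[2]=[0, 0, 0]
Event 1: SEND 2->1: VV[2][2]++ -> VV[2]=[0, 0, 1], msg_vec=[0, 0, 1]; VV[1]=max(VV[1],msg_vec) then VV[1][1]++ -> VV[1]=[0, 1, 1]
Event 2: LOCAL 1: VV[1][1]++ -> VV[1]=[0, 2, 1]
Event 3: SEND 0->2: VV[0][0]++ -> VV[0]=[1, 0, 0], msg_vec=[1, 0, 0]; VV[2]=max(VV[2],msg_vec) then VV[2][2]++ -> VV[2]=[1, 0, 2]
Event 4: SEND 1->2: VV[1][1]++ -> VV[1]=[0, 3, 1], msg_vec=[0, 3, 1]; VV[2]=max(VV[2],msg_vec) then VV[2][2]++ -> VV[2]=[1, 3, 3]
Event 5: LOCAL 2: VV[2][2]++ -> VV[2]=[1, 3, 4]
Event 6: SEND 1->0: VV[1][1]++ -> VV[1]=[0, 4, 1], msg_vec=[0, 4, 1]; VV[0]=max(VV[0],msg_vec) then VV[0][0]++ -> VV[0]=[2, 4, 1]
Event 7: LOCAL 1: VV[1][1]++ -> VV[1]=[0, 5, 1]
Event 8: SEND 0->1: VV[0][0]++ -> VV[0]=[3, 4, 1], msg_vec=[3, 4, 1]; VV[1]=max(VV[1],msg_vec) then VV[1][1]++ -> VV[1]=[3, 6, 1]
Event 2 stamp: [0, 2, 1]
Event 6 stamp: [0, 4, 1]
[0, 2, 1] <= [0, 4, 1]? True. Equal? False. Happens-before: True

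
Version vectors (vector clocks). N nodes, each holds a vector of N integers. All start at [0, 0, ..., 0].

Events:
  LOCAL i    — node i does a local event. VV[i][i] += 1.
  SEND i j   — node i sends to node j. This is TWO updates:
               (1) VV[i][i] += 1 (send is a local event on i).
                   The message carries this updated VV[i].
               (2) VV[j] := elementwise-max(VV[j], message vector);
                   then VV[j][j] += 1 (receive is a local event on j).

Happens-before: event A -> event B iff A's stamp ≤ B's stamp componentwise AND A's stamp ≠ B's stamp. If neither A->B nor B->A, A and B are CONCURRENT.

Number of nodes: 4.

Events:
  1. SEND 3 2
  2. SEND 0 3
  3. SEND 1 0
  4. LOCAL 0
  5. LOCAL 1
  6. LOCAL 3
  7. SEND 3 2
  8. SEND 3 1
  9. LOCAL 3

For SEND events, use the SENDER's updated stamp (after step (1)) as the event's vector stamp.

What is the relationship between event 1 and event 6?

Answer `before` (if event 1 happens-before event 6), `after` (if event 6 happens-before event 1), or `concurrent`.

Initial: VV[0]=[0, 0, 0, 0]
Initial: VV[1]=[0, 0, 0, 0]
Initial: VV[2]=[0, 0, 0, 0]
Initial: VV[3]=[0, 0, 0, 0]
Event 1: SEND 3->2: VV[3][3]++ -> VV[3]=[0, 0, 0, 1], msg_vec=[0, 0, 0, 1]; VV[2]=max(VV[2],msg_vec) then VV[2][2]++ -> VV[2]=[0, 0, 1, 1]
Event 2: SEND 0->3: VV[0][0]++ -> VV[0]=[1, 0, 0, 0], msg_vec=[1, 0, 0, 0]; VV[3]=max(VV[3],msg_vec) then VV[3][3]++ -> VV[3]=[1, 0, 0, 2]
Event 3: SEND 1->0: VV[1][1]++ -> VV[1]=[0, 1, 0, 0], msg_vec=[0, 1, 0, 0]; VV[0]=max(VV[0],msg_vec) then VV[0][0]++ -> VV[0]=[2, 1, 0, 0]
Event 4: LOCAL 0: VV[0][0]++ -> VV[0]=[3, 1, 0, 0]
Event 5: LOCAL 1: VV[1][1]++ -> VV[1]=[0, 2, 0, 0]
Event 6: LOCAL 3: VV[3][3]++ -> VV[3]=[1, 0, 0, 3]
Event 7: SEND 3->2: VV[3][3]++ -> VV[3]=[1, 0, 0, 4], msg_vec=[1, 0, 0, 4]; VV[2]=max(VV[2],msg_vec) then VV[2][2]++ -> VV[2]=[1, 0, 2, 4]
Event 8: SEND 3->1: VV[3][3]++ -> VV[3]=[1, 0, 0, 5], msg_vec=[1, 0, 0, 5]; VV[1]=max(VV[1],msg_vec) then VV[1][1]++ -> VV[1]=[1, 3, 0, 5]
Event 9: LOCAL 3: VV[3][3]++ -> VV[3]=[1, 0, 0, 6]
Event 1 stamp: [0, 0, 0, 1]
Event 6 stamp: [1, 0, 0, 3]
[0, 0, 0, 1] <= [1, 0, 0, 3]? True
[1, 0, 0, 3] <= [0, 0, 0, 1]? False
Relation: before

Answer: before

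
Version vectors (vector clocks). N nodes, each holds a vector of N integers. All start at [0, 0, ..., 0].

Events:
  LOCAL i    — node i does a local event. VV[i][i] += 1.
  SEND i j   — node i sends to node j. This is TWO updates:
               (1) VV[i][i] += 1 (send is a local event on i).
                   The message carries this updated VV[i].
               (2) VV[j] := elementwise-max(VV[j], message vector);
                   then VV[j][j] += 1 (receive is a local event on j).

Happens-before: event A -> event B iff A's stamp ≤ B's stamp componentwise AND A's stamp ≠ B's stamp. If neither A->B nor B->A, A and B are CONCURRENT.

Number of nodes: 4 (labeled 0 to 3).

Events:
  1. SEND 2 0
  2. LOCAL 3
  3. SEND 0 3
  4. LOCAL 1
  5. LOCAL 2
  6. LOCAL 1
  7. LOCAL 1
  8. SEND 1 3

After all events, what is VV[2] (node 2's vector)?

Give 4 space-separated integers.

Answer: 0 0 2 0

Derivation:
Initial: VV[0]=[0, 0, 0, 0]
Initial: VV[1]=[0, 0, 0, 0]
Initial: VV[2]=[0, 0, 0, 0]
Initial: VV[3]=[0, 0, 0, 0]
Event 1: SEND 2->0: VV[2][2]++ -> VV[2]=[0, 0, 1, 0], msg_vec=[0, 0, 1, 0]; VV[0]=max(VV[0],msg_vec) then VV[0][0]++ -> VV[0]=[1, 0, 1, 0]
Event 2: LOCAL 3: VV[3][3]++ -> VV[3]=[0, 0, 0, 1]
Event 3: SEND 0->3: VV[0][0]++ -> VV[0]=[2, 0, 1, 0], msg_vec=[2, 0, 1, 0]; VV[3]=max(VV[3],msg_vec) then VV[3][3]++ -> VV[3]=[2, 0, 1, 2]
Event 4: LOCAL 1: VV[1][1]++ -> VV[1]=[0, 1, 0, 0]
Event 5: LOCAL 2: VV[2][2]++ -> VV[2]=[0, 0, 2, 0]
Event 6: LOCAL 1: VV[1][1]++ -> VV[1]=[0, 2, 0, 0]
Event 7: LOCAL 1: VV[1][1]++ -> VV[1]=[0, 3, 0, 0]
Event 8: SEND 1->3: VV[1][1]++ -> VV[1]=[0, 4, 0, 0], msg_vec=[0, 4, 0, 0]; VV[3]=max(VV[3],msg_vec) then VV[3][3]++ -> VV[3]=[2, 4, 1, 3]
Final vectors: VV[0]=[2, 0, 1, 0]; VV[1]=[0, 4, 0, 0]; VV[2]=[0, 0, 2, 0]; VV[3]=[2, 4, 1, 3]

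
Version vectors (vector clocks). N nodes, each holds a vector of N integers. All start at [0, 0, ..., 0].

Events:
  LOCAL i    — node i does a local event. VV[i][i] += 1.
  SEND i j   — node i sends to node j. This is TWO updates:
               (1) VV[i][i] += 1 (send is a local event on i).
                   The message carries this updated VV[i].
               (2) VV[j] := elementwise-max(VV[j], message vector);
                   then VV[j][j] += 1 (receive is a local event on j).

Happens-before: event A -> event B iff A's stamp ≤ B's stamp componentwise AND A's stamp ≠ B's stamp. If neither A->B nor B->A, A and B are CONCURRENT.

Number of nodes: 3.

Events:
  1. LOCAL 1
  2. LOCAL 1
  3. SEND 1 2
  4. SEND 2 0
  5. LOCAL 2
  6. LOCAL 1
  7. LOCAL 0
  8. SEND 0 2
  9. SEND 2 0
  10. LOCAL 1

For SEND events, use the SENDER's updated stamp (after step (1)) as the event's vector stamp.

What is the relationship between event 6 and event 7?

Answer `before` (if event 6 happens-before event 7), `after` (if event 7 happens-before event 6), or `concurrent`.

Initial: VV[0]=[0, 0, 0]
Initial: VV[1]=[0, 0, 0]
Initial: VV[2]=[0, 0, 0]
Event 1: LOCAL 1: VV[1][1]++ -> VV[1]=[0, 1, 0]
Event 2: LOCAL 1: VV[1][1]++ -> VV[1]=[0, 2, 0]
Event 3: SEND 1->2: VV[1][1]++ -> VV[1]=[0, 3, 0], msg_vec=[0, 3, 0]; VV[2]=max(VV[2],msg_vec) then VV[2][2]++ -> VV[2]=[0, 3, 1]
Event 4: SEND 2->0: VV[2][2]++ -> VV[2]=[0, 3, 2], msg_vec=[0, 3, 2]; VV[0]=max(VV[0],msg_vec) then VV[0][0]++ -> VV[0]=[1, 3, 2]
Event 5: LOCAL 2: VV[2][2]++ -> VV[2]=[0, 3, 3]
Event 6: LOCAL 1: VV[1][1]++ -> VV[1]=[0, 4, 0]
Event 7: LOCAL 0: VV[0][0]++ -> VV[0]=[2, 3, 2]
Event 8: SEND 0->2: VV[0][0]++ -> VV[0]=[3, 3, 2], msg_vec=[3, 3, 2]; VV[2]=max(VV[2],msg_vec) then VV[2][2]++ -> VV[2]=[3, 3, 4]
Event 9: SEND 2->0: VV[2][2]++ -> VV[2]=[3, 3, 5], msg_vec=[3, 3, 5]; VV[0]=max(VV[0],msg_vec) then VV[0][0]++ -> VV[0]=[4, 3, 5]
Event 10: LOCAL 1: VV[1][1]++ -> VV[1]=[0, 5, 0]
Event 6 stamp: [0, 4, 0]
Event 7 stamp: [2, 3, 2]
[0, 4, 0] <= [2, 3, 2]? False
[2, 3, 2] <= [0, 4, 0]? False
Relation: concurrent

Answer: concurrent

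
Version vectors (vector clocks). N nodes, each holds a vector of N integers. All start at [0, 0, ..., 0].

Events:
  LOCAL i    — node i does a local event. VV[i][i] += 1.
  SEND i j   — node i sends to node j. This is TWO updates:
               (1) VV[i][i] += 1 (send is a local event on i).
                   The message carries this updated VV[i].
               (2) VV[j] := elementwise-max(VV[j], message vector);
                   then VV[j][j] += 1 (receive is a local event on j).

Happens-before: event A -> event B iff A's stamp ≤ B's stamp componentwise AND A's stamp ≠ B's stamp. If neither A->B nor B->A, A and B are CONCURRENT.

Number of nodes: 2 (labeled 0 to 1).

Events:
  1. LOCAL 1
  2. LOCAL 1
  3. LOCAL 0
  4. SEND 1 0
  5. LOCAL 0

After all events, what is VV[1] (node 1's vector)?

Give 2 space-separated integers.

Answer: 0 3

Derivation:
Initial: VV[0]=[0, 0]
Initial: VV[1]=[0, 0]
Event 1: LOCAL 1: VV[1][1]++ -> VV[1]=[0, 1]
Event 2: LOCAL 1: VV[1][1]++ -> VV[1]=[0, 2]
Event 3: LOCAL 0: VV[0][0]++ -> VV[0]=[1, 0]
Event 4: SEND 1->0: VV[1][1]++ -> VV[1]=[0, 3], msg_vec=[0, 3]; VV[0]=max(VV[0],msg_vec) then VV[0][0]++ -> VV[0]=[2, 3]
Event 5: LOCAL 0: VV[0][0]++ -> VV[0]=[3, 3]
Final vectors: VV[0]=[3, 3]; VV[1]=[0, 3]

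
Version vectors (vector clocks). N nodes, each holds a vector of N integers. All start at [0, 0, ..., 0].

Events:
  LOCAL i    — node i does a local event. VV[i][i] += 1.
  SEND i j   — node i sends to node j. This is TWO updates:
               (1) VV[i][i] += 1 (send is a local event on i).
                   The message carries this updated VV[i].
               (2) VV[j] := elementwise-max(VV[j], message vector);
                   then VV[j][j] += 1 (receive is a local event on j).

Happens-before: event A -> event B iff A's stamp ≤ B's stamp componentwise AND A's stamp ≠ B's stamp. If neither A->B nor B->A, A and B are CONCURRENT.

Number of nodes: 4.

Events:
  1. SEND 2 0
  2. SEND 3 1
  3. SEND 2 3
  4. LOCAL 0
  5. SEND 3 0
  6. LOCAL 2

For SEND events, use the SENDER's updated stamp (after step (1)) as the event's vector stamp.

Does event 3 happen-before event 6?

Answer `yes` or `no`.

Answer: yes

Derivation:
Initial: VV[0]=[0, 0, 0, 0]
Initial: VV[1]=[0, 0, 0, 0]
Initial: VV[2]=[0, 0, 0, 0]
Initial: VV[3]=[0, 0, 0, 0]
Event 1: SEND 2->0: VV[2][2]++ -> VV[2]=[0, 0, 1, 0], msg_vec=[0, 0, 1, 0]; VV[0]=max(VV[0],msg_vec) then VV[0][0]++ -> VV[0]=[1, 0, 1, 0]
Event 2: SEND 3->1: VV[3][3]++ -> VV[3]=[0, 0, 0, 1], msg_vec=[0, 0, 0, 1]; VV[1]=max(VV[1],msg_vec) then VV[1][1]++ -> VV[1]=[0, 1, 0, 1]
Event 3: SEND 2->3: VV[2][2]++ -> VV[2]=[0, 0, 2, 0], msg_vec=[0, 0, 2, 0]; VV[3]=max(VV[3],msg_vec) then VV[3][3]++ -> VV[3]=[0, 0, 2, 2]
Event 4: LOCAL 0: VV[0][0]++ -> VV[0]=[2, 0, 1, 0]
Event 5: SEND 3->0: VV[3][3]++ -> VV[3]=[0, 0, 2, 3], msg_vec=[0, 0, 2, 3]; VV[0]=max(VV[0],msg_vec) then VV[0][0]++ -> VV[0]=[3, 0, 2, 3]
Event 6: LOCAL 2: VV[2][2]++ -> VV[2]=[0, 0, 3, 0]
Event 3 stamp: [0, 0, 2, 0]
Event 6 stamp: [0, 0, 3, 0]
[0, 0, 2, 0] <= [0, 0, 3, 0]? True. Equal? False. Happens-before: True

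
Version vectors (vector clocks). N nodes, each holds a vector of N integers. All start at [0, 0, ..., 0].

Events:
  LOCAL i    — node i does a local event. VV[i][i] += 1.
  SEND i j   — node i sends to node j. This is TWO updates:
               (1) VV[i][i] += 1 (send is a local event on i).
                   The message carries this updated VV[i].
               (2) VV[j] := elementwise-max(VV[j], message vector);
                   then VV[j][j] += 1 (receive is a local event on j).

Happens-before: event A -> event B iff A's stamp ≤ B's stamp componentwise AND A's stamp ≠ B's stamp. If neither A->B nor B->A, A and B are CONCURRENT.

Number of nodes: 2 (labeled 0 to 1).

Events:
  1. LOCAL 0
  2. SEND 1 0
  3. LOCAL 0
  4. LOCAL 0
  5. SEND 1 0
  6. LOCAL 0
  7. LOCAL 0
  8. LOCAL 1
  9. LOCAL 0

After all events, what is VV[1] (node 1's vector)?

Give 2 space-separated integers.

Initial: VV[0]=[0, 0]
Initial: VV[1]=[0, 0]
Event 1: LOCAL 0: VV[0][0]++ -> VV[0]=[1, 0]
Event 2: SEND 1->0: VV[1][1]++ -> VV[1]=[0, 1], msg_vec=[0, 1]; VV[0]=max(VV[0],msg_vec) then VV[0][0]++ -> VV[0]=[2, 1]
Event 3: LOCAL 0: VV[0][0]++ -> VV[0]=[3, 1]
Event 4: LOCAL 0: VV[0][0]++ -> VV[0]=[4, 1]
Event 5: SEND 1->0: VV[1][1]++ -> VV[1]=[0, 2], msg_vec=[0, 2]; VV[0]=max(VV[0],msg_vec) then VV[0][0]++ -> VV[0]=[5, 2]
Event 6: LOCAL 0: VV[0][0]++ -> VV[0]=[6, 2]
Event 7: LOCAL 0: VV[0][0]++ -> VV[0]=[7, 2]
Event 8: LOCAL 1: VV[1][1]++ -> VV[1]=[0, 3]
Event 9: LOCAL 0: VV[0][0]++ -> VV[0]=[8, 2]
Final vectors: VV[0]=[8, 2]; VV[1]=[0, 3]

Answer: 0 3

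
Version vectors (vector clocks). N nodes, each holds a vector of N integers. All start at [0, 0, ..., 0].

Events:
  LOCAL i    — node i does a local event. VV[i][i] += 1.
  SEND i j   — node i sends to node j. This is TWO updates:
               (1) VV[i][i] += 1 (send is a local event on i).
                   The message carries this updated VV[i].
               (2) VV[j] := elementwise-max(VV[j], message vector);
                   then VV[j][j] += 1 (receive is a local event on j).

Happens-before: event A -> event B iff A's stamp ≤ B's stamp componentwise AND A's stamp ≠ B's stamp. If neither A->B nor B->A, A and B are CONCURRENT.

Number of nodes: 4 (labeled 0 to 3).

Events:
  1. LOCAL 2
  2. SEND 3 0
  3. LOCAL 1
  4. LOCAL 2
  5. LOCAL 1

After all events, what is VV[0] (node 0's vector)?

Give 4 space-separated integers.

Answer: 1 0 0 1

Derivation:
Initial: VV[0]=[0, 0, 0, 0]
Initial: VV[1]=[0, 0, 0, 0]
Initial: VV[2]=[0, 0, 0, 0]
Initial: VV[3]=[0, 0, 0, 0]
Event 1: LOCAL 2: VV[2][2]++ -> VV[2]=[0, 0, 1, 0]
Event 2: SEND 3->0: VV[3][3]++ -> VV[3]=[0, 0, 0, 1], msg_vec=[0, 0, 0, 1]; VV[0]=max(VV[0],msg_vec) then VV[0][0]++ -> VV[0]=[1, 0, 0, 1]
Event 3: LOCAL 1: VV[1][1]++ -> VV[1]=[0, 1, 0, 0]
Event 4: LOCAL 2: VV[2][2]++ -> VV[2]=[0, 0, 2, 0]
Event 5: LOCAL 1: VV[1][1]++ -> VV[1]=[0, 2, 0, 0]
Final vectors: VV[0]=[1, 0, 0, 1]; VV[1]=[0, 2, 0, 0]; VV[2]=[0, 0, 2, 0]; VV[3]=[0, 0, 0, 1]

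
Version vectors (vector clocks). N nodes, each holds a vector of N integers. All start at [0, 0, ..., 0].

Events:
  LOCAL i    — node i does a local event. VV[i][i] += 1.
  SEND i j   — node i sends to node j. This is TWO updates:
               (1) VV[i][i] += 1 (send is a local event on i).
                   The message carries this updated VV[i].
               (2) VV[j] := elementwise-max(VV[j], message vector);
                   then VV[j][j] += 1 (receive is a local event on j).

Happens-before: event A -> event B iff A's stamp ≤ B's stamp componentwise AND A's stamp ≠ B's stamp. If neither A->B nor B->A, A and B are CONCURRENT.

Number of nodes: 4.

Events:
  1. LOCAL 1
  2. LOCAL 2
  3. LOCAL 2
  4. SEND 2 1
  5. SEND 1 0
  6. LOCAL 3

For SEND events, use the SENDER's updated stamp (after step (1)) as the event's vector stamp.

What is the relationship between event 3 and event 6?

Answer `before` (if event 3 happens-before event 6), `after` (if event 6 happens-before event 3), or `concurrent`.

Initial: VV[0]=[0, 0, 0, 0]
Initial: VV[1]=[0, 0, 0, 0]
Initial: VV[2]=[0, 0, 0, 0]
Initial: VV[3]=[0, 0, 0, 0]
Event 1: LOCAL 1: VV[1][1]++ -> VV[1]=[0, 1, 0, 0]
Event 2: LOCAL 2: VV[2][2]++ -> VV[2]=[0, 0, 1, 0]
Event 3: LOCAL 2: VV[2][2]++ -> VV[2]=[0, 0, 2, 0]
Event 4: SEND 2->1: VV[2][2]++ -> VV[2]=[0, 0, 3, 0], msg_vec=[0, 0, 3, 0]; VV[1]=max(VV[1],msg_vec) then VV[1][1]++ -> VV[1]=[0, 2, 3, 0]
Event 5: SEND 1->0: VV[1][1]++ -> VV[1]=[0, 3, 3, 0], msg_vec=[0, 3, 3, 0]; VV[0]=max(VV[0],msg_vec) then VV[0][0]++ -> VV[0]=[1, 3, 3, 0]
Event 6: LOCAL 3: VV[3][3]++ -> VV[3]=[0, 0, 0, 1]
Event 3 stamp: [0, 0, 2, 0]
Event 6 stamp: [0, 0, 0, 1]
[0, 0, 2, 0] <= [0, 0, 0, 1]? False
[0, 0, 0, 1] <= [0, 0, 2, 0]? False
Relation: concurrent

Answer: concurrent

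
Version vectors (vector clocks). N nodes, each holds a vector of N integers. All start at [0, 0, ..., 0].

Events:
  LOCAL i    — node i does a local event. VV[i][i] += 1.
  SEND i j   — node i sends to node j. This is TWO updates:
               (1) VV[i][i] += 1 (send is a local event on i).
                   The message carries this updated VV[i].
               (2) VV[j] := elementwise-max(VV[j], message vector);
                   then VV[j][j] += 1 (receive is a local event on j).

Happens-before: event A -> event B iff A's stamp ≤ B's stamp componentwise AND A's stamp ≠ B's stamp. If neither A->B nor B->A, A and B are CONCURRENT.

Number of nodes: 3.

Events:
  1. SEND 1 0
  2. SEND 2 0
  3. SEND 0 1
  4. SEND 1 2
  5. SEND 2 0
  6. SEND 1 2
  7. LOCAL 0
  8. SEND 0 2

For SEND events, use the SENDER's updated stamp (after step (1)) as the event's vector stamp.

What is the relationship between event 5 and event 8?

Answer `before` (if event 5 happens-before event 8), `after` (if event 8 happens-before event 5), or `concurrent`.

Answer: before

Derivation:
Initial: VV[0]=[0, 0, 0]
Initial: VV[1]=[0, 0, 0]
Initial: VV[2]=[0, 0, 0]
Event 1: SEND 1->0: VV[1][1]++ -> VV[1]=[0, 1, 0], msg_vec=[0, 1, 0]; VV[0]=max(VV[0],msg_vec) then VV[0][0]++ -> VV[0]=[1, 1, 0]
Event 2: SEND 2->0: VV[2][2]++ -> VV[2]=[0, 0, 1], msg_vec=[0, 0, 1]; VV[0]=max(VV[0],msg_vec) then VV[0][0]++ -> VV[0]=[2, 1, 1]
Event 3: SEND 0->1: VV[0][0]++ -> VV[0]=[3, 1, 1], msg_vec=[3, 1, 1]; VV[1]=max(VV[1],msg_vec) then VV[1][1]++ -> VV[1]=[3, 2, 1]
Event 4: SEND 1->2: VV[1][1]++ -> VV[1]=[3, 3, 1], msg_vec=[3, 3, 1]; VV[2]=max(VV[2],msg_vec) then VV[2][2]++ -> VV[2]=[3, 3, 2]
Event 5: SEND 2->0: VV[2][2]++ -> VV[2]=[3, 3, 3], msg_vec=[3, 3, 3]; VV[0]=max(VV[0],msg_vec) then VV[0][0]++ -> VV[0]=[4, 3, 3]
Event 6: SEND 1->2: VV[1][1]++ -> VV[1]=[3, 4, 1], msg_vec=[3, 4, 1]; VV[2]=max(VV[2],msg_vec) then VV[2][2]++ -> VV[2]=[3, 4, 4]
Event 7: LOCAL 0: VV[0][0]++ -> VV[0]=[5, 3, 3]
Event 8: SEND 0->2: VV[0][0]++ -> VV[0]=[6, 3, 3], msg_vec=[6, 3, 3]; VV[2]=max(VV[2],msg_vec) then VV[2][2]++ -> VV[2]=[6, 4, 5]
Event 5 stamp: [3, 3, 3]
Event 8 stamp: [6, 3, 3]
[3, 3, 3] <= [6, 3, 3]? True
[6, 3, 3] <= [3, 3, 3]? False
Relation: before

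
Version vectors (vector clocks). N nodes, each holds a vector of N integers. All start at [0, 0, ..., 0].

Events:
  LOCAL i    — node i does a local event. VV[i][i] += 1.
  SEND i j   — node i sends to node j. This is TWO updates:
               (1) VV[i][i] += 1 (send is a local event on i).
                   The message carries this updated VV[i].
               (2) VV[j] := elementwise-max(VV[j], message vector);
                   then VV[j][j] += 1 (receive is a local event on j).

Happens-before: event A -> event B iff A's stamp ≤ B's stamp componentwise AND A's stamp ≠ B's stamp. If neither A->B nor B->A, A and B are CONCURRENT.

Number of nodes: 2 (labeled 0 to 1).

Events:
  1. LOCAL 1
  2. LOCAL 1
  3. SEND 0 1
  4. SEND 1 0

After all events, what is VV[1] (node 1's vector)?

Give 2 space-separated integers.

Initial: VV[0]=[0, 0]
Initial: VV[1]=[0, 0]
Event 1: LOCAL 1: VV[1][1]++ -> VV[1]=[0, 1]
Event 2: LOCAL 1: VV[1][1]++ -> VV[1]=[0, 2]
Event 3: SEND 0->1: VV[0][0]++ -> VV[0]=[1, 0], msg_vec=[1, 0]; VV[1]=max(VV[1],msg_vec) then VV[1][1]++ -> VV[1]=[1, 3]
Event 4: SEND 1->0: VV[1][1]++ -> VV[1]=[1, 4], msg_vec=[1, 4]; VV[0]=max(VV[0],msg_vec) then VV[0][0]++ -> VV[0]=[2, 4]
Final vectors: VV[0]=[2, 4]; VV[1]=[1, 4]

Answer: 1 4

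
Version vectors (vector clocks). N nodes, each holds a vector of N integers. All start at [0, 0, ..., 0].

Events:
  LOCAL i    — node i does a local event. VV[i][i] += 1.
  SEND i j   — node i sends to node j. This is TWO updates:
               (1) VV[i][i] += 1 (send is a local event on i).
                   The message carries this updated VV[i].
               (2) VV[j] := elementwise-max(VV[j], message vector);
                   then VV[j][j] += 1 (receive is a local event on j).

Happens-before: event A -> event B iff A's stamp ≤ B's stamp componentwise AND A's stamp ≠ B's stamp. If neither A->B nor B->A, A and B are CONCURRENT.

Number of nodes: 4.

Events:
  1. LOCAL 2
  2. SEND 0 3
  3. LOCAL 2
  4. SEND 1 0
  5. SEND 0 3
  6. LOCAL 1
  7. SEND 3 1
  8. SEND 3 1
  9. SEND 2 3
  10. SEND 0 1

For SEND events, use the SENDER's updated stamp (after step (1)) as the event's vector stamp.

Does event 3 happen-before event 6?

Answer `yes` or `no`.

Answer: no

Derivation:
Initial: VV[0]=[0, 0, 0, 0]
Initial: VV[1]=[0, 0, 0, 0]
Initial: VV[2]=[0, 0, 0, 0]
Initial: VV[3]=[0, 0, 0, 0]
Event 1: LOCAL 2: VV[2][2]++ -> VV[2]=[0, 0, 1, 0]
Event 2: SEND 0->3: VV[0][0]++ -> VV[0]=[1, 0, 0, 0], msg_vec=[1, 0, 0, 0]; VV[3]=max(VV[3],msg_vec) then VV[3][3]++ -> VV[3]=[1, 0, 0, 1]
Event 3: LOCAL 2: VV[2][2]++ -> VV[2]=[0, 0, 2, 0]
Event 4: SEND 1->0: VV[1][1]++ -> VV[1]=[0, 1, 0, 0], msg_vec=[0, 1, 0, 0]; VV[0]=max(VV[0],msg_vec) then VV[0][0]++ -> VV[0]=[2, 1, 0, 0]
Event 5: SEND 0->3: VV[0][0]++ -> VV[0]=[3, 1, 0, 0], msg_vec=[3, 1, 0, 0]; VV[3]=max(VV[3],msg_vec) then VV[3][3]++ -> VV[3]=[3, 1, 0, 2]
Event 6: LOCAL 1: VV[1][1]++ -> VV[1]=[0, 2, 0, 0]
Event 7: SEND 3->1: VV[3][3]++ -> VV[3]=[3, 1, 0, 3], msg_vec=[3, 1, 0, 3]; VV[1]=max(VV[1],msg_vec) then VV[1][1]++ -> VV[1]=[3, 3, 0, 3]
Event 8: SEND 3->1: VV[3][3]++ -> VV[3]=[3, 1, 0, 4], msg_vec=[3, 1, 0, 4]; VV[1]=max(VV[1],msg_vec) then VV[1][1]++ -> VV[1]=[3, 4, 0, 4]
Event 9: SEND 2->3: VV[2][2]++ -> VV[2]=[0, 0, 3, 0], msg_vec=[0, 0, 3, 0]; VV[3]=max(VV[3],msg_vec) then VV[3][3]++ -> VV[3]=[3, 1, 3, 5]
Event 10: SEND 0->1: VV[0][0]++ -> VV[0]=[4, 1, 0, 0], msg_vec=[4, 1, 0, 0]; VV[1]=max(VV[1],msg_vec) then VV[1][1]++ -> VV[1]=[4, 5, 0, 4]
Event 3 stamp: [0, 0, 2, 0]
Event 6 stamp: [0, 2, 0, 0]
[0, 0, 2, 0] <= [0, 2, 0, 0]? False. Equal? False. Happens-before: False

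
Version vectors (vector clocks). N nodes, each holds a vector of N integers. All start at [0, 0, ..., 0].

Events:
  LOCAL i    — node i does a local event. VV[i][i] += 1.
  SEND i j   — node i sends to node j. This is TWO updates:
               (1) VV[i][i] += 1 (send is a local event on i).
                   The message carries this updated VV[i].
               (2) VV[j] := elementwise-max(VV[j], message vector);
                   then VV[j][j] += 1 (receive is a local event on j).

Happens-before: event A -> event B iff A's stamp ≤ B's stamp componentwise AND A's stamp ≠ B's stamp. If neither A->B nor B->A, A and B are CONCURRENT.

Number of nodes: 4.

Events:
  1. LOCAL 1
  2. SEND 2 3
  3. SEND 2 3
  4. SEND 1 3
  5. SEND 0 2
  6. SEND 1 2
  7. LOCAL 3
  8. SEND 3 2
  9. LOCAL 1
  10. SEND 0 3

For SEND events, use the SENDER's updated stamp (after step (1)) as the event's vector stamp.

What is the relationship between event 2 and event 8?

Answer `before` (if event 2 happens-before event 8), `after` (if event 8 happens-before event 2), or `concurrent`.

Initial: VV[0]=[0, 0, 0, 0]
Initial: VV[1]=[0, 0, 0, 0]
Initial: VV[2]=[0, 0, 0, 0]
Initial: VV[3]=[0, 0, 0, 0]
Event 1: LOCAL 1: VV[1][1]++ -> VV[1]=[0, 1, 0, 0]
Event 2: SEND 2->3: VV[2][2]++ -> VV[2]=[0, 0, 1, 0], msg_vec=[0, 0, 1, 0]; VV[3]=max(VV[3],msg_vec) then VV[3][3]++ -> VV[3]=[0, 0, 1, 1]
Event 3: SEND 2->3: VV[2][2]++ -> VV[2]=[0, 0, 2, 0], msg_vec=[0, 0, 2, 0]; VV[3]=max(VV[3],msg_vec) then VV[3][3]++ -> VV[3]=[0, 0, 2, 2]
Event 4: SEND 1->3: VV[1][1]++ -> VV[1]=[0, 2, 0, 0], msg_vec=[0, 2, 0, 0]; VV[3]=max(VV[3],msg_vec) then VV[3][3]++ -> VV[3]=[0, 2, 2, 3]
Event 5: SEND 0->2: VV[0][0]++ -> VV[0]=[1, 0, 0, 0], msg_vec=[1, 0, 0, 0]; VV[2]=max(VV[2],msg_vec) then VV[2][2]++ -> VV[2]=[1, 0, 3, 0]
Event 6: SEND 1->2: VV[1][1]++ -> VV[1]=[0, 3, 0, 0], msg_vec=[0, 3, 0, 0]; VV[2]=max(VV[2],msg_vec) then VV[2][2]++ -> VV[2]=[1, 3, 4, 0]
Event 7: LOCAL 3: VV[3][3]++ -> VV[3]=[0, 2, 2, 4]
Event 8: SEND 3->2: VV[3][3]++ -> VV[3]=[0, 2, 2, 5], msg_vec=[0, 2, 2, 5]; VV[2]=max(VV[2],msg_vec) then VV[2][2]++ -> VV[2]=[1, 3, 5, 5]
Event 9: LOCAL 1: VV[1][1]++ -> VV[1]=[0, 4, 0, 0]
Event 10: SEND 0->3: VV[0][0]++ -> VV[0]=[2, 0, 0, 0], msg_vec=[2, 0, 0, 0]; VV[3]=max(VV[3],msg_vec) then VV[3][3]++ -> VV[3]=[2, 2, 2, 6]
Event 2 stamp: [0, 0, 1, 0]
Event 8 stamp: [0, 2, 2, 5]
[0, 0, 1, 0] <= [0, 2, 2, 5]? True
[0, 2, 2, 5] <= [0, 0, 1, 0]? False
Relation: before

Answer: before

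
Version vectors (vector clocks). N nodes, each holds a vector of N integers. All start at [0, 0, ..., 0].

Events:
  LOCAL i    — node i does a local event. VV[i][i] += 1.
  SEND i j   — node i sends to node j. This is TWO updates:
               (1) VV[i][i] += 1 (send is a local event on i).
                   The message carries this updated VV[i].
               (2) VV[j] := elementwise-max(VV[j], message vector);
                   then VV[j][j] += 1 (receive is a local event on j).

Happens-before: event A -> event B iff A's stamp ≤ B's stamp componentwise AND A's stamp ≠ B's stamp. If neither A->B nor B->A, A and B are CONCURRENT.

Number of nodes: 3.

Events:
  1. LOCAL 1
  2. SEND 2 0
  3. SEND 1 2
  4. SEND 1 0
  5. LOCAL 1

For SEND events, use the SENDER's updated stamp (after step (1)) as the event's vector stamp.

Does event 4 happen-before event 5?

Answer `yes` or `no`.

Initial: VV[0]=[0, 0, 0]
Initial: VV[1]=[0, 0, 0]
Initial: VV[2]=[0, 0, 0]
Event 1: LOCAL 1: VV[1][1]++ -> VV[1]=[0, 1, 0]
Event 2: SEND 2->0: VV[2][2]++ -> VV[2]=[0, 0, 1], msg_vec=[0, 0, 1]; VV[0]=max(VV[0],msg_vec) then VV[0][0]++ -> VV[0]=[1, 0, 1]
Event 3: SEND 1->2: VV[1][1]++ -> VV[1]=[0, 2, 0], msg_vec=[0, 2, 0]; VV[2]=max(VV[2],msg_vec) then VV[2][2]++ -> VV[2]=[0, 2, 2]
Event 4: SEND 1->0: VV[1][1]++ -> VV[1]=[0, 3, 0], msg_vec=[0, 3, 0]; VV[0]=max(VV[0],msg_vec) then VV[0][0]++ -> VV[0]=[2, 3, 1]
Event 5: LOCAL 1: VV[1][1]++ -> VV[1]=[0, 4, 0]
Event 4 stamp: [0, 3, 0]
Event 5 stamp: [0, 4, 0]
[0, 3, 0] <= [0, 4, 0]? True. Equal? False. Happens-before: True

Answer: yes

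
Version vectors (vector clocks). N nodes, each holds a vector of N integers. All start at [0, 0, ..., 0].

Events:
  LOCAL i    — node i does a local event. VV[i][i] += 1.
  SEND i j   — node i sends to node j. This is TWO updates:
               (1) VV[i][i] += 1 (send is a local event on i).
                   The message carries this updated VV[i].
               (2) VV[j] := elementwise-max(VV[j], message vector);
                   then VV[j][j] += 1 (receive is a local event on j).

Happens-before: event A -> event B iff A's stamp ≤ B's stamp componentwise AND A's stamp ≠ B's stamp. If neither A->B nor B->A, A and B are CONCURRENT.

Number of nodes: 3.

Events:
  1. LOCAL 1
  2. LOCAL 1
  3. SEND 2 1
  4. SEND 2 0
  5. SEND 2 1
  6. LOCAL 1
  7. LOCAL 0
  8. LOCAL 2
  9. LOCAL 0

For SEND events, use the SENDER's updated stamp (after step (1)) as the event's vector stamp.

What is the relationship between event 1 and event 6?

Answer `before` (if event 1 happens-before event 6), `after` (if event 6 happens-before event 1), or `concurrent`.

Answer: before

Derivation:
Initial: VV[0]=[0, 0, 0]
Initial: VV[1]=[0, 0, 0]
Initial: VV[2]=[0, 0, 0]
Event 1: LOCAL 1: VV[1][1]++ -> VV[1]=[0, 1, 0]
Event 2: LOCAL 1: VV[1][1]++ -> VV[1]=[0, 2, 0]
Event 3: SEND 2->1: VV[2][2]++ -> VV[2]=[0, 0, 1], msg_vec=[0, 0, 1]; VV[1]=max(VV[1],msg_vec) then VV[1][1]++ -> VV[1]=[0, 3, 1]
Event 4: SEND 2->0: VV[2][2]++ -> VV[2]=[0, 0, 2], msg_vec=[0, 0, 2]; VV[0]=max(VV[0],msg_vec) then VV[0][0]++ -> VV[0]=[1, 0, 2]
Event 5: SEND 2->1: VV[2][2]++ -> VV[2]=[0, 0, 3], msg_vec=[0, 0, 3]; VV[1]=max(VV[1],msg_vec) then VV[1][1]++ -> VV[1]=[0, 4, 3]
Event 6: LOCAL 1: VV[1][1]++ -> VV[1]=[0, 5, 3]
Event 7: LOCAL 0: VV[0][0]++ -> VV[0]=[2, 0, 2]
Event 8: LOCAL 2: VV[2][2]++ -> VV[2]=[0, 0, 4]
Event 9: LOCAL 0: VV[0][0]++ -> VV[0]=[3, 0, 2]
Event 1 stamp: [0, 1, 0]
Event 6 stamp: [0, 5, 3]
[0, 1, 0] <= [0, 5, 3]? True
[0, 5, 3] <= [0, 1, 0]? False
Relation: before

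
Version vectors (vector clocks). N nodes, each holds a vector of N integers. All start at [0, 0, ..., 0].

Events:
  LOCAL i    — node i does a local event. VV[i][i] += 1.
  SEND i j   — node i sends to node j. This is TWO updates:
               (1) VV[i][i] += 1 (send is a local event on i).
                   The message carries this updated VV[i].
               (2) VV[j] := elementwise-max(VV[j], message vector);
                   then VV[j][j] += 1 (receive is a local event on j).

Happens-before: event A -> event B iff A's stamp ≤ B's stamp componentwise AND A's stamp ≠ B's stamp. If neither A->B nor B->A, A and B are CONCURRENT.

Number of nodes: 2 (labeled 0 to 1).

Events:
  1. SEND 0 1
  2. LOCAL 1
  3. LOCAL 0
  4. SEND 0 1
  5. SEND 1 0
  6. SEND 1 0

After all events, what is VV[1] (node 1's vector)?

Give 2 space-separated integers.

Answer: 3 5

Derivation:
Initial: VV[0]=[0, 0]
Initial: VV[1]=[0, 0]
Event 1: SEND 0->1: VV[0][0]++ -> VV[0]=[1, 0], msg_vec=[1, 0]; VV[1]=max(VV[1],msg_vec) then VV[1][1]++ -> VV[1]=[1, 1]
Event 2: LOCAL 1: VV[1][1]++ -> VV[1]=[1, 2]
Event 3: LOCAL 0: VV[0][0]++ -> VV[0]=[2, 0]
Event 4: SEND 0->1: VV[0][0]++ -> VV[0]=[3, 0], msg_vec=[3, 0]; VV[1]=max(VV[1],msg_vec) then VV[1][1]++ -> VV[1]=[3, 3]
Event 5: SEND 1->0: VV[1][1]++ -> VV[1]=[3, 4], msg_vec=[3, 4]; VV[0]=max(VV[0],msg_vec) then VV[0][0]++ -> VV[0]=[4, 4]
Event 6: SEND 1->0: VV[1][1]++ -> VV[1]=[3, 5], msg_vec=[3, 5]; VV[0]=max(VV[0],msg_vec) then VV[0][0]++ -> VV[0]=[5, 5]
Final vectors: VV[0]=[5, 5]; VV[1]=[3, 5]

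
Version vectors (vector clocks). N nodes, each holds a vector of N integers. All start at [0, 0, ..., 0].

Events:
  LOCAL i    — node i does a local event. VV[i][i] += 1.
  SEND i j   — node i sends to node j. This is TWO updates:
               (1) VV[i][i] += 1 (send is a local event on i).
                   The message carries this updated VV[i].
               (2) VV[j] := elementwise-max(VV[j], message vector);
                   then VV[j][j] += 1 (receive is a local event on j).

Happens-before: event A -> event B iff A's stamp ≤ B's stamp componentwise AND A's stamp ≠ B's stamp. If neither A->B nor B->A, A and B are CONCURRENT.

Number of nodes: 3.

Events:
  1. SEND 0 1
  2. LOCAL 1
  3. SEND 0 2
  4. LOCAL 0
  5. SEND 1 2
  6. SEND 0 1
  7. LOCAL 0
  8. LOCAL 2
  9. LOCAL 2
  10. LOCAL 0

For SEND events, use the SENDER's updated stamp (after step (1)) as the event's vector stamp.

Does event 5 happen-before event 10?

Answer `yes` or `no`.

Initial: VV[0]=[0, 0, 0]
Initial: VV[1]=[0, 0, 0]
Initial: VV[2]=[0, 0, 0]
Event 1: SEND 0->1: VV[0][0]++ -> VV[0]=[1, 0, 0], msg_vec=[1, 0, 0]; VV[1]=max(VV[1],msg_vec) then VV[1][1]++ -> VV[1]=[1, 1, 0]
Event 2: LOCAL 1: VV[1][1]++ -> VV[1]=[1, 2, 0]
Event 3: SEND 0->2: VV[0][0]++ -> VV[0]=[2, 0, 0], msg_vec=[2, 0, 0]; VV[2]=max(VV[2],msg_vec) then VV[2][2]++ -> VV[2]=[2, 0, 1]
Event 4: LOCAL 0: VV[0][0]++ -> VV[0]=[3, 0, 0]
Event 5: SEND 1->2: VV[1][1]++ -> VV[1]=[1, 3, 0], msg_vec=[1, 3, 0]; VV[2]=max(VV[2],msg_vec) then VV[2][2]++ -> VV[2]=[2, 3, 2]
Event 6: SEND 0->1: VV[0][0]++ -> VV[0]=[4, 0, 0], msg_vec=[4, 0, 0]; VV[1]=max(VV[1],msg_vec) then VV[1][1]++ -> VV[1]=[4, 4, 0]
Event 7: LOCAL 0: VV[0][0]++ -> VV[0]=[5, 0, 0]
Event 8: LOCAL 2: VV[2][2]++ -> VV[2]=[2, 3, 3]
Event 9: LOCAL 2: VV[2][2]++ -> VV[2]=[2, 3, 4]
Event 10: LOCAL 0: VV[0][0]++ -> VV[0]=[6, 0, 0]
Event 5 stamp: [1, 3, 0]
Event 10 stamp: [6, 0, 0]
[1, 3, 0] <= [6, 0, 0]? False. Equal? False. Happens-before: False

Answer: no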